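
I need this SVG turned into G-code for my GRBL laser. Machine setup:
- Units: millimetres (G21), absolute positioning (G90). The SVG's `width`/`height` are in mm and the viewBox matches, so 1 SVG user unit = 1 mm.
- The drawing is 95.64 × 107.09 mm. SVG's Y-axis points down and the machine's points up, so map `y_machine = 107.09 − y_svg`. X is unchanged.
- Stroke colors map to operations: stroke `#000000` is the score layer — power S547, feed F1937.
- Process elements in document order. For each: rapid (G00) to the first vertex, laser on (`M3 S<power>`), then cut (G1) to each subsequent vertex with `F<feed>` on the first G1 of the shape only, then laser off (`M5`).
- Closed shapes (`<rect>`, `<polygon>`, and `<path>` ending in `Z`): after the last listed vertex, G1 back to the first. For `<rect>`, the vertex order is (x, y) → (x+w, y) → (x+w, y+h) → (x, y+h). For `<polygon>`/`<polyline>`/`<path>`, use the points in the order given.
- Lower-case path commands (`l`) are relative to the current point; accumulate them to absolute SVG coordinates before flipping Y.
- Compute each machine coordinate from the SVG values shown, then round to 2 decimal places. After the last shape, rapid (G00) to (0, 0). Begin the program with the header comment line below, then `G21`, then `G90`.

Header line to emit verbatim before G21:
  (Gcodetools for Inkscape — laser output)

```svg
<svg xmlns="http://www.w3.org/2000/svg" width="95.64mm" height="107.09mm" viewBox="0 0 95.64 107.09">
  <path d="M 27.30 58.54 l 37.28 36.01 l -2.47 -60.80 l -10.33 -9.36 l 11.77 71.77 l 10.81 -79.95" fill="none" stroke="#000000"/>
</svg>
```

(Gcodetools for Inkscape — laser output)
G21
G90
G00 X27.30 Y48.55
M3 S547
G1 X64.58 Y12.54 F1937
G1 X62.11 Y73.34
G1 X51.78 Y82.70
G1 X63.55 Y10.93
G1 X74.36 Y90.88
M5
G00 X0.00 Y0.00

Since the viewBox matches the mm dimensions, user units are millimetres directly. The only transform is the Y-flip y_m = 107.09 − y_svg.

Shape 1 is a open polyline drawn with `<path>`. Its stroke #000000 means score at S547, F1937. After flipping Y the toolpath is (27.30,48.55) → (64.58,12.54) → (62.11,73.34) → (51.78,82.70) → (63.55,10.93) → (74.36,90.88).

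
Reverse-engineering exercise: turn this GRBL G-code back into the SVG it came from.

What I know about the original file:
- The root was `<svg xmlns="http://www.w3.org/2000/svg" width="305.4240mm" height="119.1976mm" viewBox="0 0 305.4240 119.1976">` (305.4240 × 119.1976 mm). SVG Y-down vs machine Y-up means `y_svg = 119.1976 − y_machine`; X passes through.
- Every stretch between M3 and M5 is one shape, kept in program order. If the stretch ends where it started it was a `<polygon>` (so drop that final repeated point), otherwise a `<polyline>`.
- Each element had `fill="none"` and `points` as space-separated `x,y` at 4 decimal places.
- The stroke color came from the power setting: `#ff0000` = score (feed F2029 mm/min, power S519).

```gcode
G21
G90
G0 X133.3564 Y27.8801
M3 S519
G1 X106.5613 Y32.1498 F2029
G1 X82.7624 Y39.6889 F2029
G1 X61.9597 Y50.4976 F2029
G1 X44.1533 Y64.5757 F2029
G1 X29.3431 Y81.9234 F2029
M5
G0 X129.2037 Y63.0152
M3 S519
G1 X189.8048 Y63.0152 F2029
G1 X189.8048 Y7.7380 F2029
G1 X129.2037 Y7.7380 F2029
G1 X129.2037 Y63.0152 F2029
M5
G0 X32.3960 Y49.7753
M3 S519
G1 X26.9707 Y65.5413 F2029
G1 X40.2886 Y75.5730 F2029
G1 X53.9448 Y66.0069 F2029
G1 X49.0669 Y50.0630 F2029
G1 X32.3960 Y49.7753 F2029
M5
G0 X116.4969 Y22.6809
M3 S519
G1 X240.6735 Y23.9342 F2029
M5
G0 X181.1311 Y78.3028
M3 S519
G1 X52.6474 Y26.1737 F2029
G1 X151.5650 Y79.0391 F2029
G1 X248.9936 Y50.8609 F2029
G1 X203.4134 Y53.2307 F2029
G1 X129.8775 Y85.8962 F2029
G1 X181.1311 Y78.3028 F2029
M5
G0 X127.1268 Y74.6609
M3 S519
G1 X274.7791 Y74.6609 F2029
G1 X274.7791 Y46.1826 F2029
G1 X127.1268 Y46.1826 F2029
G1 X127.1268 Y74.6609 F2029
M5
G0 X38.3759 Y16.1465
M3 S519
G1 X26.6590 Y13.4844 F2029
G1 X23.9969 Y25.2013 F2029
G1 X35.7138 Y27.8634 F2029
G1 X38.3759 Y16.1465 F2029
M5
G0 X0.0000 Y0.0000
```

Each laser-on run becomes one SVG element. Flip Y back into SVG space with y_svg = 119.1976 − y_machine. Every run uses S519, so all elements get stroke `#ff0000` (score).

Run 1: The run is open, so emit a `<polyline>` with points (Y-flipped): 133.3564,91.3175 106.5613,87.0478 82.7624,79.5087 61.9597,68.7000 44.1533,54.6219 29.3431,37.2742.

Run 2: The run returns to its start, so emit a `<polygon>` with points (Y-flipped): 129.2037,56.1824 189.8048,56.1824 189.8048,111.4596 129.2037,111.4596.

Run 3: The run returns to its start, so emit a `<polygon>` with points (Y-flipped): 32.3960,69.4223 26.9707,53.6563 40.2886,43.6246 53.9448,53.1907 49.0669,69.1346.

Run 4: The run is open, so emit a `<polyline>` with points (Y-flipped): 116.4969,96.5167 240.6735,95.2634.

Run 5: The run returns to its start, so emit a `<polygon>` with points (Y-flipped): 181.1311,40.8948 52.6474,93.0239 151.5650,40.1585 248.9936,68.3367 203.4134,65.9669 129.8775,33.3014.

Run 6: The run returns to its start, so emit a `<polygon>` with points (Y-flipped): 127.1268,44.5367 274.7791,44.5367 274.7791,73.0150 127.1268,73.0150.

Run 7: The run returns to its start, so emit a `<polygon>` with points (Y-flipped): 38.3759,103.0511 26.6590,105.7132 23.9969,93.9963 35.7138,91.3342.

<svg xmlns="http://www.w3.org/2000/svg" width="305.4240mm" height="119.1976mm" viewBox="0 0 305.4240 119.1976">
  <polyline points="133.3564,91.3175 106.5613,87.0478 82.7624,79.5087 61.9597,68.7000 44.1533,54.6219 29.3431,37.2742" fill="none" stroke="#ff0000"/>
  <polygon points="129.2037,56.1824 189.8048,56.1824 189.8048,111.4596 129.2037,111.4596" fill="none" stroke="#ff0000"/>
  <polygon points="32.3960,69.4223 26.9707,53.6563 40.2886,43.6246 53.9448,53.1907 49.0669,69.1346" fill="none" stroke="#ff0000"/>
  <polyline points="116.4969,96.5167 240.6735,95.2634" fill="none" stroke="#ff0000"/>
  <polygon points="181.1311,40.8948 52.6474,93.0239 151.5650,40.1585 248.9936,68.3367 203.4134,65.9669 129.8775,33.3014" fill="none" stroke="#ff0000"/>
  <polygon points="127.1268,44.5367 274.7791,44.5367 274.7791,73.0150 127.1268,73.0150" fill="none" stroke="#ff0000"/>
  <polygon points="38.3759,103.0511 26.6590,105.7132 23.9969,93.9963 35.7138,91.3342" fill="none" stroke="#ff0000"/>
</svg>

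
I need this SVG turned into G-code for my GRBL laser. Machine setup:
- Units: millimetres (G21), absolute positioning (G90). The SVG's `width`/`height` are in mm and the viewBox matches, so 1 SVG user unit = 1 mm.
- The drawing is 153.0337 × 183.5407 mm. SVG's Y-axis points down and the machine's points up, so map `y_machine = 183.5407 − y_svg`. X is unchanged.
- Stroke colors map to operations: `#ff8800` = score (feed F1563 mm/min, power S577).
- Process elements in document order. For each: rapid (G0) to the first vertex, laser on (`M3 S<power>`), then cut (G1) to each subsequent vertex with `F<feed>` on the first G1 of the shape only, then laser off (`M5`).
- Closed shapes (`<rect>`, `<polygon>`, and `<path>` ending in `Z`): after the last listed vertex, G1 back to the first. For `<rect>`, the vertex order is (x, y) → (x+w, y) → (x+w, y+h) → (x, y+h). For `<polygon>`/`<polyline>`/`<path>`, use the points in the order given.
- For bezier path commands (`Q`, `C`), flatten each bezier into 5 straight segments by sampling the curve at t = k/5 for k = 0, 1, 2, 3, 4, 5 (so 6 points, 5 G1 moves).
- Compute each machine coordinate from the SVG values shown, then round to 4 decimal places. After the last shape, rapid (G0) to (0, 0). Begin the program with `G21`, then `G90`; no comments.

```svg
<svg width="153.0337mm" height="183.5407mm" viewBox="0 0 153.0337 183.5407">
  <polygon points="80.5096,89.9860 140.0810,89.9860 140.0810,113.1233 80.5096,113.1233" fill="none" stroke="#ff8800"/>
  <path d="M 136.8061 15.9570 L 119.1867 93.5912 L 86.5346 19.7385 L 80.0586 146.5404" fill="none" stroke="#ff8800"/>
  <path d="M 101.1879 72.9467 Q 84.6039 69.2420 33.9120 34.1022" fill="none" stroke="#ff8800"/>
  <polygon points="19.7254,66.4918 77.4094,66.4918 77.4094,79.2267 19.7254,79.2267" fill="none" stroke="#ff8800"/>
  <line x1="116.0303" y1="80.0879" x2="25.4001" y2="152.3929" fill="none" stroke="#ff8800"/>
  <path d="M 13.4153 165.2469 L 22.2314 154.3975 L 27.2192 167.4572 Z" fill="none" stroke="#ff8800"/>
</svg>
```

G21
G90
G0 X80.5096 Y93.5547
M3 S577
G1 X140.0810 Y93.5547 F1563
G1 X140.0810 Y70.4174
G1 X80.5096 Y70.4174
G1 X80.5096 Y93.5547
M5
G0 X136.8061 Y167.5837
M3 S577
G1 X119.1867 Y89.9495 F1563
G1 X86.5346 Y163.8022
G1 X80.0586 Y37.0003
M5
G0 X101.1879 Y110.5940
M3 S577
G1 X93.1900 Y113.3333 F1563
G1 X82.4634 Y118.5874
G1 X69.0083 Y126.3563
G1 X52.8244 Y136.6400
G1 X33.9120 Y149.4385
M5
G0 X19.7254 Y117.0489
M3 S577
G1 X77.4094 Y117.0489 F1563
G1 X77.4094 Y104.3140
G1 X19.7254 Y104.3140
G1 X19.7254 Y117.0489
M5
G0 X116.0303 Y103.4528
M3 S577
G1 X25.4001 Y31.1478 F1563
M5
G0 X13.4153 Y18.2938
M3 S577
G1 X22.2314 Y29.1432 F1563
G1 X27.2192 Y16.0835
G1 X13.4153 Y18.2938
M5
G0 X0.0000 Y0.0000

viewBox `0 0 153.0337 183.5407` with mm width/height → 1 unit = 1 mm. Flip: y_m = 183.5407 − y_svg.

**Shape 1** — `<polygon>` rectangle, stroke `#ff8800` → score (S577, F1563). Machine vertices: (80.5096,93.5547) → (140.0810,93.5547) → (140.0810,70.4174) → (80.5096,70.4174) → (80.5096,93.5547). Closed: final G1 returns to the first vertex.

**Shape 2** — `<path>` open polyline, stroke `#ff8800` → score (S577, F1563). Machine vertices: (136.8061,167.5837) → (119.1867,89.9495) → (86.5346,163.8022) → (80.0586,37.0003). Open path.

**Shape 3** — `<path>` quadratic bezier, stroke `#ff8800` → score (S577, F1563). Control points (SVG): P0=(101.1879,72.9467), P1=(84.6039,69.2420), P2=(33.9120,34.1022); sampled at t=k/5. Machine vertices: (101.1879,110.5940) → (93.1900,113.3333) → (82.4634,118.5874) → (69.0083,126.3563) → (52.8244,136.6400) → (33.9120,149.4385). Open path.

**Shape 4** — `<polygon>` rectangle, stroke `#ff8800` → score (S577, F1563). Machine vertices: (19.7254,117.0489) → (77.4094,117.0489) → (77.4094,104.3140) → (19.7254,104.3140) → (19.7254,117.0489). Closed: final G1 returns to the first vertex.

**Shape 5** — `<line>` line segment, stroke `#ff8800` → score (S577, F1563). Machine vertices: (116.0303,103.4528) → (25.4001,31.1478). Open path.

**Shape 6** — `<path>` regular polygon, stroke `#ff8800` → score (S577, F1563). Machine vertices: (13.4153,18.2938) → (22.2314,29.1432) → (27.2192,16.0835) → (13.4153,18.2938). Closed: final G1 returns to the first vertex.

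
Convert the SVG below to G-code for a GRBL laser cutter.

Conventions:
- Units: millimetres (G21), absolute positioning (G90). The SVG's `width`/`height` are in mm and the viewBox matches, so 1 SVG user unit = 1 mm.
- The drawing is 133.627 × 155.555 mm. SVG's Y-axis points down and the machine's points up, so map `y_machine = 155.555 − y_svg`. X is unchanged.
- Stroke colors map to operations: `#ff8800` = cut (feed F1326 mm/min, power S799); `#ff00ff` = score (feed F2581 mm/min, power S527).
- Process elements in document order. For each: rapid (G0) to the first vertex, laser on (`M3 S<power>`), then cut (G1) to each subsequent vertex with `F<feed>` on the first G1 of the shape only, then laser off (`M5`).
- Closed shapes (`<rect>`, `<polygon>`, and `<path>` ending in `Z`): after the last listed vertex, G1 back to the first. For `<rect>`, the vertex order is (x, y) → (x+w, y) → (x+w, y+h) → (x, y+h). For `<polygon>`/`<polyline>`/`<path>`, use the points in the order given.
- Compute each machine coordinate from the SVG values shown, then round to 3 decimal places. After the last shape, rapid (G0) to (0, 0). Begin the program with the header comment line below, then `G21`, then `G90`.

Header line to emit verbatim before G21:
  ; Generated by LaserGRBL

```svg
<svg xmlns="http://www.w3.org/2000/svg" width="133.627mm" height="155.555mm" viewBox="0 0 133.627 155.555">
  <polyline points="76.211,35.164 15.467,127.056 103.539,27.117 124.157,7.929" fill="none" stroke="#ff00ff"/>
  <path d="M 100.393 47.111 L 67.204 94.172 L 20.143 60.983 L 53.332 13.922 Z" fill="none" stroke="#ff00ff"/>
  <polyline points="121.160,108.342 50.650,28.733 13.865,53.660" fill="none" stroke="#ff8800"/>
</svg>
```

; Generated by LaserGRBL
G21
G90
G0 X76.211 Y120.391
M3 S527
G1 X15.467 Y28.499 F2581
G1 X103.539 Y128.438
G1 X124.157 Y147.626
M5
G0 X100.393 Y108.444
M3 S527
G1 X67.204 Y61.383 F2581
G1 X20.143 Y94.572
G1 X53.332 Y141.633
G1 X100.393 Y108.444
M5
G0 X121.160 Y47.213
M3 S799
G1 X50.650 Y126.822 F1326
G1 X13.865 Y101.895
M5
G0 X0.000 Y0.000

Since the viewBox matches the mm dimensions, user units are millimetres directly. The only transform is the Y-flip y_m = 155.555 − y_svg.

Shape 1 is a open polyline drawn with `<polyline>`. Its stroke #ff00ff means score at S527, F2581. After flipping Y the toolpath is (76.211,120.391) → (15.467,28.499) → (103.539,128.438) → (124.157,147.626).

Shape 2 is a regular polygon drawn with `<path>`. Its stroke #ff00ff means score at S527, F2581. After flipping Y the toolpath is (100.393,108.444) → (67.204,61.383) → (20.143,94.572) → (53.332,141.633) → (100.393,108.444), returning to the start.

Shape 3 is a open polyline drawn with `<polyline>`. Its stroke #ff8800 means cut at S799, F1326. After flipping Y the toolpath is (121.160,47.213) → (50.650,126.822) → (13.865,101.895).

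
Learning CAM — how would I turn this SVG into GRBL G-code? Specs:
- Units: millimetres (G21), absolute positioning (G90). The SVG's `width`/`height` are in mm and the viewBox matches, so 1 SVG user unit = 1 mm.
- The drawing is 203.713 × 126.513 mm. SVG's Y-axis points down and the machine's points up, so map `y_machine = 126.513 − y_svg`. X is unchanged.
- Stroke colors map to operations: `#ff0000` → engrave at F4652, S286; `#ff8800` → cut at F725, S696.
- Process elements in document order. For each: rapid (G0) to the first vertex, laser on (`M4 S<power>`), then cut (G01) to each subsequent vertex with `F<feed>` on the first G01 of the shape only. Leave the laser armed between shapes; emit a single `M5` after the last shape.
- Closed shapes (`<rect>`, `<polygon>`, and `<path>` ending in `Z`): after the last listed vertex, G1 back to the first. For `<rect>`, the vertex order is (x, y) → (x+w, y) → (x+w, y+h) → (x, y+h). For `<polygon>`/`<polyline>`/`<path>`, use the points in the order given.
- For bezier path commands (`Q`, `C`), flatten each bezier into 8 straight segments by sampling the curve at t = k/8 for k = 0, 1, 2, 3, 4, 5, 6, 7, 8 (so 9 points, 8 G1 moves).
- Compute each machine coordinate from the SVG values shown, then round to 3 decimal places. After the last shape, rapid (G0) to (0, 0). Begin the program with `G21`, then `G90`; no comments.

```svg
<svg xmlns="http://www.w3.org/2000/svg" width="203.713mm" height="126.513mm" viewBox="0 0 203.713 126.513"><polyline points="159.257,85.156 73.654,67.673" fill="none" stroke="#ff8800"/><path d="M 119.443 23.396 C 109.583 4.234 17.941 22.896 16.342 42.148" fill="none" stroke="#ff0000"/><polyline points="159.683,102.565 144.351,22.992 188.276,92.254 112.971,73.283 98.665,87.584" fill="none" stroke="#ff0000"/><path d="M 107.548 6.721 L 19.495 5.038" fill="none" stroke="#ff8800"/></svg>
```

G21
G90
G0 X159.257 Y41.357
M4 S696
G01 X73.654 Y58.840 F725
G0 X119.443 Y103.117
M4 S286
G01 X112.248 Y108.602 F4652
G01 X99.399 Y110.978
G01 X82.910 Y110.681
G01 X64.795 Y108.146
G01 X47.067 Y103.811
G01 X31.740 Y98.112
G01 X20.827 Y91.484
G01 X16.342 Y84.365
G0 X159.683 Y23.948
M4 S286
G01 X144.351 Y103.521 F4652
G01 X188.276 Y34.259
G01 X112.971 Y53.230
G01 X98.665 Y38.929
G0 X107.548 Y119.792
M4 S696
G01 X19.495 Y121.475 F725
M5
G0 X0.000 Y0.000

1 u = 1 mm; y_m = 126.513 − y.

[1] `<polyline>` line segment, #ff8800→cut S696 F725: (159.257,41.357) → (73.654,58.840)

[2] `<path>` cubic bezier, #ff0000→engrave S286 F4652: (119.443,103.117) → (112.248,108.602) → (99.399,110.978) → (82.910,110.681) → (64.795,108.146) → (47.067,103.811) → (31.740,98.112) → (20.827,91.484) → (16.342,84.365)

[3] `<polyline>` open polyline, #ff0000→engrave S286 F4652: (159.683,23.948) → (144.351,103.521) → (188.276,34.259) → (112.971,53.230) → (98.665,38.929)

[4] `<path>` line segment, #ff8800→cut S696 F725: (107.548,119.792) → (19.495,121.475)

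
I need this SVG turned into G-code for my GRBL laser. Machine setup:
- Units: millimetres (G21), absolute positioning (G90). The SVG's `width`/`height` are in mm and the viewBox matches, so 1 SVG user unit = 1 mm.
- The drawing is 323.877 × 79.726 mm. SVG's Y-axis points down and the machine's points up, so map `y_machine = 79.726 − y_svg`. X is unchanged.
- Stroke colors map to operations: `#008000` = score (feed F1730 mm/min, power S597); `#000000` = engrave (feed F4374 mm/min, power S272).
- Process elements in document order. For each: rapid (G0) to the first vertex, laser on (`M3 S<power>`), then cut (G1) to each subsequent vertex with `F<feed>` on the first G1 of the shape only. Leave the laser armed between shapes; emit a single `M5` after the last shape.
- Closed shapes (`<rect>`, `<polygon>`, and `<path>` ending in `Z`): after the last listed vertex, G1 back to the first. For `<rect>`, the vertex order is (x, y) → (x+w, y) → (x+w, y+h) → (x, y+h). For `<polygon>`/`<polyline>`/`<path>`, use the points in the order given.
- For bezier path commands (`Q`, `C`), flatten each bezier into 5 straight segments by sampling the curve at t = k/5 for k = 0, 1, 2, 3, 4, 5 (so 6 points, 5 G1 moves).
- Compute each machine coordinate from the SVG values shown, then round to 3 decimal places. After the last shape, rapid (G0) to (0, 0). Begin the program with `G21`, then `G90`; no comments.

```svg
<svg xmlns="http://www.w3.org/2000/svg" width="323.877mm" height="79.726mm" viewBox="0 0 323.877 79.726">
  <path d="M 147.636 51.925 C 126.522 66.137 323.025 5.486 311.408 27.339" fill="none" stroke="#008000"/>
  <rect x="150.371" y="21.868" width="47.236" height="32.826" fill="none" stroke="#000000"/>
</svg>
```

G21
G90
G0 X147.636 Y27.801
M3 S597
G1 X157.676 Y26.998 F1730
G1 X199.508 Y36.609
G1 X252.698 Y49.080
G1 X296.810 Y56.857
G1 X311.408 Y52.387
G0 X150.371 Y57.858
M3 S272
G1 X197.607 Y57.858 F4374
G1 X197.607 Y25.032
G1 X150.371 Y25.032
G1 X150.371 Y57.858
M5
G0 X0.000 Y0.000

Since the viewBox matches the mm dimensions, user units are millimetres directly. The only transform is the Y-flip y_m = 79.726 − y_svg.

Shape 1 is a cubic bezier drawn with `<path>`. Its stroke #008000 means score at S597, F1730. After flipping Y the toolpath is (147.636,27.801) → (157.676,26.998) → (199.508,36.609) → (252.698,49.080) → (296.810,56.857) → (311.408,52.387).

Shape 2 is a rectangle drawn with `<rect>`. Its stroke #000000 means engrave at S272, F4374. After flipping Y the toolpath is (150.371,57.858) → (197.607,57.858) → (197.607,25.032) → (150.371,25.032) → (150.371,57.858), returning to the start.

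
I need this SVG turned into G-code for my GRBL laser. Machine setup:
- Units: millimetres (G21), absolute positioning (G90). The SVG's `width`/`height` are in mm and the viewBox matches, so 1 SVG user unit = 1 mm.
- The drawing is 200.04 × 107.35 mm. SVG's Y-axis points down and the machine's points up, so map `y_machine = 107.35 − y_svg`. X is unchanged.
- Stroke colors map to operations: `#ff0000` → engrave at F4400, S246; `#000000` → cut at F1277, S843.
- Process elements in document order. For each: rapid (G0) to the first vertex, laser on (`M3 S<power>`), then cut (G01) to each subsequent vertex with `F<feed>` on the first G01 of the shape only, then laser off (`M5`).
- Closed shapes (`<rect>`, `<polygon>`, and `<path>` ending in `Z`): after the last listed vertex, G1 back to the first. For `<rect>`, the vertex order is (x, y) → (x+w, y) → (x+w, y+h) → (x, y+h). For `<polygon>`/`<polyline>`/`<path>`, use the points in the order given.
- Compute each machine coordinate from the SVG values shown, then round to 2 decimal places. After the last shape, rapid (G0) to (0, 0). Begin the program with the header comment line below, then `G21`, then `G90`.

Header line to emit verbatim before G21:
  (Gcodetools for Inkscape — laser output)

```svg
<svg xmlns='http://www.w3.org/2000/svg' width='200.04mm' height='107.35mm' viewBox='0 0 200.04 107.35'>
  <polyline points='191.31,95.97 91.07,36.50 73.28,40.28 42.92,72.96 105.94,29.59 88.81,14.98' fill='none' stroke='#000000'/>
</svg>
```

(Gcodetools for Inkscape — laser output)
G21
G90
G0 X191.31 Y11.38
M3 S843
G01 X91.07 Y70.85 F1277
G01 X73.28 Y67.07
G01 X42.92 Y34.39
G01 X105.94 Y77.76
G01 X88.81 Y92.37
M5
G0 X0.00 Y0.00

viewBox `0 0 200.04 107.35` with mm width/height → 1 unit = 1 mm. Flip: y_m = 107.35 − y_svg.

**Shape 1** — `<polyline>` open polyline, stroke `#000000` → cut (S843, F1277). Machine vertices: (191.31,11.38) → (91.07,70.85) → (73.28,67.07) → (42.92,34.39) → (105.94,77.76) → (88.81,92.37). Open path.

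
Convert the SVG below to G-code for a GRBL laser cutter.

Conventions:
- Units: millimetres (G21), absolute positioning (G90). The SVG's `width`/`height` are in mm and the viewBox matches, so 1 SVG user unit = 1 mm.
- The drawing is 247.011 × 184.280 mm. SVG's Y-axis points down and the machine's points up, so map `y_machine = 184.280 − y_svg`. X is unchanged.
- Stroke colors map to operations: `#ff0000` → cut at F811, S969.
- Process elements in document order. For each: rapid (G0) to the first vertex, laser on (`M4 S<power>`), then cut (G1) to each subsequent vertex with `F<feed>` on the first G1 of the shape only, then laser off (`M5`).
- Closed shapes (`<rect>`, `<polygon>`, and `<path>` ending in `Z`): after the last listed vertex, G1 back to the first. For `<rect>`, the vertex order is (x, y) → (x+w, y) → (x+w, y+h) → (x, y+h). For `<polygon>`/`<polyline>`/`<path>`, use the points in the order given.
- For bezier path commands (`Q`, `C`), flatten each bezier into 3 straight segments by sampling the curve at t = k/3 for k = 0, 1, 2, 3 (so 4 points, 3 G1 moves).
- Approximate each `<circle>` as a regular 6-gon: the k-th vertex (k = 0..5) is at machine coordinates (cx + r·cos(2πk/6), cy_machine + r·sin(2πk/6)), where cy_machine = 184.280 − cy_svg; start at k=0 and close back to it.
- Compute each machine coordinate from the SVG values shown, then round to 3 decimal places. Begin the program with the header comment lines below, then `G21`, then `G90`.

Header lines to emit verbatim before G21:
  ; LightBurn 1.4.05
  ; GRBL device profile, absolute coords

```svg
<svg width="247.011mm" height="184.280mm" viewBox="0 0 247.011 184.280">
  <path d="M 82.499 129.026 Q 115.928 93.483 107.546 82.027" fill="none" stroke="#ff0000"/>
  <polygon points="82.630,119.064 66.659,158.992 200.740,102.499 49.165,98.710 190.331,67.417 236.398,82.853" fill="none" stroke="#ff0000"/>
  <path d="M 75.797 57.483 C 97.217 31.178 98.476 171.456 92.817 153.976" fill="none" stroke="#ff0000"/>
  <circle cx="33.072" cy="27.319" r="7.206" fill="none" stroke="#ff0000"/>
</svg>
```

1 u = 1 mm; y_m = 184.280 − y.

[1] `<path>` quadratic bezier, #ff0000→cut S969 F811: (82.499,55.254) → (100.139,76.273) → (108.488,91.939) → (107.546,102.253)

[2] `<polygon>` closed polygon, #ff0000→cut S969 F811: (82.630,65.216) → (66.659,25.288) → (200.740,81.781) → (49.165,85.570) → (190.331,116.863) → (236.398,101.427) → (82.630,65.216) (closed)

[3] `<path>` cubic bezier, #ff0000→cut S969 F811: (75.797,126.797) → (90.987,109.587) → (95.680,53.397) → (92.817,30.304)

[4] `<circle>` circle, #ff0000→cut S969 F811: (40.278,156.961) → (36.675,163.202) → (29.469,163.202) → (25.866,156.961) → (29.469,150.720) → (36.675,150.720) → (40.278,156.961) (closed)

; LightBurn 1.4.05
; GRBL device profile, absolute coords
G21
G90
G0 X82.499 Y55.254
M4 S969
G1 X100.139 Y76.273 F811
G1 X108.488 Y91.939
G1 X107.546 Y102.253
M5
G0 X82.630 Y65.216
M4 S969
G1 X66.659 Y25.288 F811
G1 X200.740 Y81.781
G1 X49.165 Y85.570
G1 X190.331 Y116.863
G1 X236.398 Y101.427
G1 X82.630 Y65.216
M5
G0 X75.797 Y126.797
M4 S969
G1 X90.987 Y109.587 F811
G1 X95.680 Y53.397
G1 X92.817 Y30.304
M5
G0 X40.278 Y156.961
M4 S969
G1 X36.675 Y163.202 F811
G1 X29.469 Y163.202
G1 X25.866 Y156.961
G1 X29.469 Y150.720
G1 X36.675 Y150.720
G1 X40.278 Y156.961
M5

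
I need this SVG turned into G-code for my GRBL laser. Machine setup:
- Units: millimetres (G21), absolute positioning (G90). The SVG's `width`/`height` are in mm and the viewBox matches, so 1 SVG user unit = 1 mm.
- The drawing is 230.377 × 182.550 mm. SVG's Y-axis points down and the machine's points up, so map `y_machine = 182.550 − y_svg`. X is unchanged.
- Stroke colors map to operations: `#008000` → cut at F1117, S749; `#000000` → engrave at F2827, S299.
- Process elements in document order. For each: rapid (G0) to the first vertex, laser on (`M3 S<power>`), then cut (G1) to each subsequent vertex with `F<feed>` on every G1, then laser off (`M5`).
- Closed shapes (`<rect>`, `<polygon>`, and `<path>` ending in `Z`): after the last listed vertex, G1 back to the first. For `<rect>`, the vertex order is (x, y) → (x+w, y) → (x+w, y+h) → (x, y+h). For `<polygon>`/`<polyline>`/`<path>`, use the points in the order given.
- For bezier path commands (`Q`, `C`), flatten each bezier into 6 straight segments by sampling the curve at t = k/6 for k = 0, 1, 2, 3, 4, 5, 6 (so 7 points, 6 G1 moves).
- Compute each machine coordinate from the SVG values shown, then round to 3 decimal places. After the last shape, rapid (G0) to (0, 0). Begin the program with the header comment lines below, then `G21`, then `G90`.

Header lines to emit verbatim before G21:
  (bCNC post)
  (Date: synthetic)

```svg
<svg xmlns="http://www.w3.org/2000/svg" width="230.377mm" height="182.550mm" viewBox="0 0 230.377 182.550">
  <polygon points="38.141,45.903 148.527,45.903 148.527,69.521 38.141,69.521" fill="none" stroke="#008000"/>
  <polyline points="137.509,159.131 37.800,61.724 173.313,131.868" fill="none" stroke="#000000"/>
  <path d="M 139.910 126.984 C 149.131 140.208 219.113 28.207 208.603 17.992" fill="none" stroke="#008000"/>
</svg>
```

(bCNC post)
(Date: synthetic)
G21
G90
G0 X38.141 Y136.647
M3 S749
G1 X148.527 Y136.647 F1117
G1 X148.527 Y113.029 F1117
G1 X38.141 Y113.029 F1117
G1 X38.141 Y136.647 F1117
M5
G0 X137.509 Y23.419
M3 S299
G1 X37.800 Y120.826 F2827
G1 X173.313 Y50.682 F2827
M5
G0 X139.910 Y55.566
M3 S749
G1 X148.930 Y58.338 F1117
G1 X164.153 Y75.676 F1117
G1 X181.656 Y101.272 F1117
G1 X197.514 Y128.822 F1117
G1 X207.804 Y152.019 F1117
G1 X208.603 Y164.558 F1117
M5
G0 X0.000 Y0.000

Since the viewBox matches the mm dimensions, user units are millimetres directly. The only transform is the Y-flip y_m = 182.550 − y_svg.

Shape 1 is a rectangle drawn with `<polygon>`. Its stroke #008000 means cut at S749, F1117. After flipping Y the toolpath is (38.141,136.647) → (148.527,136.647) → (148.527,113.029) → (38.141,113.029) → (38.141,136.647), returning to the start.

Shape 2 is a open polyline drawn with `<polyline>`. Its stroke #000000 means engrave at S299, F2827. After flipping Y the toolpath is (137.509,23.419) → (37.800,120.826) → (173.313,50.682).

Shape 3 is a cubic bezier drawn with `<path>`. Its stroke #008000 means cut at S749, F1117. After flipping Y the toolpath is (139.910,55.566) → (148.930,58.338) → (164.153,75.676) → (181.656,101.272) → (197.514,128.822) → (207.804,152.019) → (208.603,164.558).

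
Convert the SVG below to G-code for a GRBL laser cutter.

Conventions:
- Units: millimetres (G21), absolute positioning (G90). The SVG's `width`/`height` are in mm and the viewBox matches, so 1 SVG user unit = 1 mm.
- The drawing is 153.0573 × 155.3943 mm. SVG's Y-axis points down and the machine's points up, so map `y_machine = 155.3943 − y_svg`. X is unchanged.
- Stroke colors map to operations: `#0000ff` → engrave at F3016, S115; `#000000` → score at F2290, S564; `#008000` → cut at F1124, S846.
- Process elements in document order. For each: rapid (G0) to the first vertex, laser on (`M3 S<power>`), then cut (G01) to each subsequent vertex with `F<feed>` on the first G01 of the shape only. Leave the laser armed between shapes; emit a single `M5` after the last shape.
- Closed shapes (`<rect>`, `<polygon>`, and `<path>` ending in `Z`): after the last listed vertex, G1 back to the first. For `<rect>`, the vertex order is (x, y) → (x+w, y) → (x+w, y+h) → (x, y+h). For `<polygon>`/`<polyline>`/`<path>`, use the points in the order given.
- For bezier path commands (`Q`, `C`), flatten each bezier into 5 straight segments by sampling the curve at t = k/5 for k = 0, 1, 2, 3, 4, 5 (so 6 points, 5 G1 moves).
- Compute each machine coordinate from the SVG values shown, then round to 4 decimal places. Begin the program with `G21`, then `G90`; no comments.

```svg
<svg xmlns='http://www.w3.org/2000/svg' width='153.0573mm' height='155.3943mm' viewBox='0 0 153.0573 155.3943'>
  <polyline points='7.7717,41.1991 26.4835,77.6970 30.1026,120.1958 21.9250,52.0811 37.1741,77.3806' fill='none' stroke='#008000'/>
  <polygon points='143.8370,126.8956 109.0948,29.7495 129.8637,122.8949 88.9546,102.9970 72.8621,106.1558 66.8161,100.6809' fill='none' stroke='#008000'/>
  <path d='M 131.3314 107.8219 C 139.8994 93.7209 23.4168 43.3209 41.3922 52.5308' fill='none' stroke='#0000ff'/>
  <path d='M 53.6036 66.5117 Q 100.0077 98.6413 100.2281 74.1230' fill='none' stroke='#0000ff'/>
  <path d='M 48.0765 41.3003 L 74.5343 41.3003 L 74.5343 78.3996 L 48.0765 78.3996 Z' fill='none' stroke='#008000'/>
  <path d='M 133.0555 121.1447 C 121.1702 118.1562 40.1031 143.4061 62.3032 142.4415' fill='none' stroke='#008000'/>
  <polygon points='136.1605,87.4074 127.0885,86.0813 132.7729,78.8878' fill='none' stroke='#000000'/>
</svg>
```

G21
G90
G0 X7.7717 Y114.1952
M3 S846
G01 X26.4835 Y77.6973 F1124
G01 X30.1026 Y35.1985
G01 X21.9250 Y103.3132
G01 X37.1741 Y78.0137
G0 X143.8370 Y28.4987
M3 S846
G01 X109.0948 Y125.6448 F1124
G01 X129.8637 Y32.4994
G01 X88.9546 Y52.3973
G01 X72.8621 Y49.2385
G01 X66.8161 Y54.7134
G01 X143.8370 Y28.4987
G0 X131.3314 Y47.5724
M3 S115
G01 X123.5422 Y59.6216 F3016
G01 X98.1973 Y75.7790
G01 X67.7530 Y91.4408
G01 X44.6659 Y102.0035
G01 X41.3922 Y102.8635
G0 X53.6036 Y88.8826
M3 S115
G01 X70.3179 Y78.2967 F3016
G01 X83.3375 Y72.2426
G01 X92.6624 Y70.7203
G01 X98.2926 Y73.7299
G01 X100.2281 Y81.2713
G0 X48.0765 Y114.0940
M3 S846
G01 X74.5343 Y114.0940 F1124
G01 X74.5343 Y76.9947
G01 X48.0765 Y76.9947
G01 X48.0765 Y114.0940
G0 X133.0555 Y34.2496
M3 S846
G01 X119.0021 Y33.0897 F1124
G01 X96.6226 Y27.7664
G01 X74.1946 Y20.8933
G01 X59.9956 Y15.0842
G01 X62.3032 Y12.9528
G0 X136.1605 Y67.9869
M3 S564
G01 X127.0885 Y69.3130 F2290
G01 X132.7729 Y76.5065
G01 X136.1605 Y67.9869
M5

viewBox `0 0 153.0573 155.3943` with mm width/height → 1 unit = 1 mm. Flip: y_m = 155.3943 − y_svg.

**Shape 1** — `<polyline>` open polyline, stroke `#008000` → cut (S846, F1124). Machine vertices: (7.7717,114.1952) → (26.4835,77.6973) → (30.1026,35.1985) → (21.9250,103.3132) → (37.1741,78.0137). Open path.

**Shape 2** — `<polygon>` closed polygon, stroke `#008000` → cut (S846, F1124). Machine vertices: (143.8370,28.4987) → (109.0948,125.6448) → (129.8637,32.4994) → (88.9546,52.3973) → (72.8621,49.2385) → (66.8161,54.7134) → (143.8370,28.4987). Closed: final G1 returns to the first vertex.

**Shape 3** — `<path>` cubic bezier, stroke `#0000ff` → engrave (S115, F3016). Control points (SVG): P0=(131.3314,107.8219), P1=(139.8994,93.7209), P2=(23.4168,43.3209), P3=(41.3922,52.5308); sampled at t=k/5. Machine vertices: (131.3314,47.5724) → (123.5422,59.6216) → (98.1973,75.7790) → (67.7530,91.4408) → (44.6659,102.0035) → (41.3922,102.8635). Open path.

**Shape 4** — `<path>` quadratic bezier, stroke `#0000ff` → engrave (S115, F3016). Control points (SVG): P0=(53.6036,66.5117), P1=(100.0077,98.6413), P2=(100.2281,74.1230); sampled at t=k/5. Machine vertices: (53.6036,88.8826) → (70.3179,78.2967) → (83.3375,72.2426) → (92.6624,70.7203) → (98.2926,73.7299) → (100.2281,81.2713). Open path.

**Shape 5** — `<path>` rectangle, stroke `#008000` → cut (S846, F1124). Machine vertices: (48.0765,114.0940) → (74.5343,114.0940) → (74.5343,76.9947) → (48.0765,76.9947) → (48.0765,114.0940). Closed: final G1 returns to the first vertex.

**Shape 6** — `<path>` cubic bezier, stroke `#008000` → cut (S846, F1124). Control points (SVG): P0=(133.0555,121.1447), P1=(121.1702,118.1562), P2=(40.1031,143.4061), P3=(62.3032,142.4415); sampled at t=k/5. Machine vertices: (133.0555,34.2496) → (119.0021,33.0897) → (96.6226,27.7664) → (74.1946,20.8933) → (59.9956,15.0842) → (62.3032,12.9528). Open path.

**Shape 7** — `<polygon>` regular polygon, stroke `#000000` → score (S564, F2290). Machine vertices: (136.1605,67.9869) → (127.0885,69.3130) → (132.7729,76.5065) → (136.1605,67.9869). Closed: final G1 returns to the first vertex.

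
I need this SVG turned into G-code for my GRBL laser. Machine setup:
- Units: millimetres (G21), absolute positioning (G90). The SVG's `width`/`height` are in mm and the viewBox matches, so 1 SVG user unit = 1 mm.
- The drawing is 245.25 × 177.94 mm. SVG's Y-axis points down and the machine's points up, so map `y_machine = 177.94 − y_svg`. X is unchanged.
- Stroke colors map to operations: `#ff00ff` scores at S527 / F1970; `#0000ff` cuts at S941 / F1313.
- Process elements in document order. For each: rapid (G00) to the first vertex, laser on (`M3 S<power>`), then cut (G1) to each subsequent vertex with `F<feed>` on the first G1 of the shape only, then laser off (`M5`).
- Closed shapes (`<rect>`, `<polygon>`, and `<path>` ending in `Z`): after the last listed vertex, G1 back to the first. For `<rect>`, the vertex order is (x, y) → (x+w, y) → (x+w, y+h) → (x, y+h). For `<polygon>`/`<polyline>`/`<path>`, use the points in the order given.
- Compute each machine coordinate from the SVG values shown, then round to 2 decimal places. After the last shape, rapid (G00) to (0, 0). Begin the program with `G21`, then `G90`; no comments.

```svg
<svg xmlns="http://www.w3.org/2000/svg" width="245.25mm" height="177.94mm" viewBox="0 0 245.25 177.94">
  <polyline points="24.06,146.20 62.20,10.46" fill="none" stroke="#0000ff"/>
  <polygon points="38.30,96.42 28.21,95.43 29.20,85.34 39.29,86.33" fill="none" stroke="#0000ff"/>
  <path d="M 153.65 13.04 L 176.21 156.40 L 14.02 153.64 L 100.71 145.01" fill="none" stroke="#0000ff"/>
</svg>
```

1 u = 1 mm; y_m = 177.94 − y.

[1] `<polyline>` line segment, #0000ff→cut S941 F1313: (24.06,31.74) → (62.20,167.48)

[2] `<polygon>` regular polygon, #0000ff→cut S941 F1313: (38.30,81.52) → (28.21,82.51) → (29.20,92.60) → (39.29,91.61) → (38.30,81.52) (closed)

[3] `<path>` open polyline, #0000ff→cut S941 F1313: (153.65,164.90) → (176.21,21.54) → (14.02,24.30) → (100.71,32.93)

G21
G90
G00 X24.06 Y31.74
M3 S941
G1 X62.20 Y167.48 F1313
M5
G00 X38.30 Y81.52
M3 S941
G1 X28.21 Y82.51 F1313
G1 X29.20 Y92.60
G1 X39.29 Y91.61
G1 X38.30 Y81.52
M5
G00 X153.65 Y164.90
M3 S941
G1 X176.21 Y21.54 F1313
G1 X14.02 Y24.30
G1 X100.71 Y32.93
M5
G00 X0.00 Y0.00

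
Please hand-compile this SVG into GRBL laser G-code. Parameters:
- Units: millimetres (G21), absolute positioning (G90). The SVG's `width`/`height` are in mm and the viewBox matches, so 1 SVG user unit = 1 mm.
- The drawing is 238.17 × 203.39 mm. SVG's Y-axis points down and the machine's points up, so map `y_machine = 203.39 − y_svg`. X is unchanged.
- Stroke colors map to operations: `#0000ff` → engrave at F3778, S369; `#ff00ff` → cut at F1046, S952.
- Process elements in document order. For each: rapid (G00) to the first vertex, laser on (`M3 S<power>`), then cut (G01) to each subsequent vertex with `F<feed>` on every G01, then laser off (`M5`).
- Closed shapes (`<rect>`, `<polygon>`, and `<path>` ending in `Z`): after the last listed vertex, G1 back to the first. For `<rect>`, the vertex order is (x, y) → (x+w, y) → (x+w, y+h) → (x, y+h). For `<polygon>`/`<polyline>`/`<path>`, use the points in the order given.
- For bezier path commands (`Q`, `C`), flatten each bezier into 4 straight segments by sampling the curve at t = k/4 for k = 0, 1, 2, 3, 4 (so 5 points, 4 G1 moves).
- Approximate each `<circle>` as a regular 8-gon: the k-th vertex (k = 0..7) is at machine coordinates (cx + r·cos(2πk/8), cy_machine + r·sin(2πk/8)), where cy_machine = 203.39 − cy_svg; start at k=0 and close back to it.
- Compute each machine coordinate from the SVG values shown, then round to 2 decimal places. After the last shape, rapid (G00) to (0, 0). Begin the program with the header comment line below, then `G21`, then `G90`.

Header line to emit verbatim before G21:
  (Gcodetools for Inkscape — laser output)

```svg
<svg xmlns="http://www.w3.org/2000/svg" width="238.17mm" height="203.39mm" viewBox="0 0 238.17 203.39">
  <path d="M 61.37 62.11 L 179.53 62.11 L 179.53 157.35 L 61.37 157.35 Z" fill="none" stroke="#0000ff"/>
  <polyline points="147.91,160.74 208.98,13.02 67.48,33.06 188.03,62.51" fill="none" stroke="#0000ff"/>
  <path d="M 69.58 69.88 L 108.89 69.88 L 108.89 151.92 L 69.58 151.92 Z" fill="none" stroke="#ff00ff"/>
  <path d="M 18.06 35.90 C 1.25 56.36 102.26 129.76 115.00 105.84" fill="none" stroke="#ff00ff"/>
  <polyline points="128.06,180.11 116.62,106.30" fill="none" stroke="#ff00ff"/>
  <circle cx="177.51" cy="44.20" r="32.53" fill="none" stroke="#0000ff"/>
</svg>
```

Since the viewBox matches the mm dimensions, user units are millimetres directly. The only transform is the Y-flip y_m = 203.39 − y_svg.

Shape 1 is a rectangle drawn with `<path>`. Its stroke #0000ff means engrave at S369, F3778. After flipping Y the toolpath is (61.37,141.28) → (179.53,141.28) → (179.53,46.04) → (61.37,46.04) → (61.37,141.28), returning to the start.

Shape 2 is a open polyline drawn with `<polyline>`. Its stroke #0000ff means engrave at S369, F3778. After flipping Y the toolpath is (147.91,42.65) → (208.98,190.37) → (67.48,170.33) → (188.03,140.88).

Shape 3 is a rectangle drawn with `<path>`. Its stroke #ff00ff means cut at S952, F1046. After flipping Y the toolpath is (69.58,133.51) → (108.89,133.51) → (108.89,51.47) → (69.58,51.47) → (69.58,133.51), returning to the start.

Shape 4 is a cubic bezier drawn with `<path>`. Its stroke #ff00ff means cut at S952, F1046. After flipping Y the toolpath is (18.06,167.49) → (24.32,144.57) → (55.45,115.88) → (92.11,95.51) → (115.00,97.55).

Shape 5 is a line segment drawn with `<polyline>`. Its stroke #ff00ff means cut at S952, F1046. After flipping Y the toolpath is (128.06,23.28) → (116.62,97.09).

Shape 6 is a circle drawn with `<circle>`. Its stroke #0000ff means engrave at S369, F3778. After flipping Y the toolpath is (210.04,159.19) → (200.51,182.19) → (177.51,191.72) → (154.51,182.19) → (144.98,159.19) → (154.51,136.19) → (177.51,126.66) → (200.51,136.19) → (210.04,159.19), returning to the start.

(Gcodetools for Inkscape — laser output)
G21
G90
G00 X61.37 Y141.28
M3 S369
G01 X179.53 Y141.28 F3778
G01 X179.53 Y46.04 F3778
G01 X61.37 Y46.04 F3778
G01 X61.37 Y141.28 F3778
M5
G00 X147.91 Y42.65
M3 S369
G01 X208.98 Y190.37 F3778
G01 X67.48 Y170.33 F3778
G01 X188.03 Y140.88 F3778
M5
G00 X69.58 Y133.51
M3 S952
G01 X108.89 Y133.51 F1046
G01 X108.89 Y51.47 F1046
G01 X69.58 Y51.47 F1046
G01 X69.58 Y133.51 F1046
M5
G00 X18.06 Y167.49
M3 S952
G01 X24.32 Y144.57 F1046
G01 X55.45 Y115.88 F1046
G01 X92.11 Y95.51 F1046
G01 X115.00 Y97.55 F1046
M5
G00 X128.06 Y23.28
M3 S952
G01 X116.62 Y97.09 F1046
M5
G00 X210.04 Y159.19
M3 S369
G01 X200.51 Y182.19 F3778
G01 X177.51 Y191.72 F3778
G01 X154.51 Y182.19 F3778
G01 X144.98 Y159.19 F3778
G01 X154.51 Y136.19 F3778
G01 X177.51 Y126.66 F3778
G01 X200.51 Y136.19 F3778
G01 X210.04 Y159.19 F3778
M5
G00 X0.00 Y0.00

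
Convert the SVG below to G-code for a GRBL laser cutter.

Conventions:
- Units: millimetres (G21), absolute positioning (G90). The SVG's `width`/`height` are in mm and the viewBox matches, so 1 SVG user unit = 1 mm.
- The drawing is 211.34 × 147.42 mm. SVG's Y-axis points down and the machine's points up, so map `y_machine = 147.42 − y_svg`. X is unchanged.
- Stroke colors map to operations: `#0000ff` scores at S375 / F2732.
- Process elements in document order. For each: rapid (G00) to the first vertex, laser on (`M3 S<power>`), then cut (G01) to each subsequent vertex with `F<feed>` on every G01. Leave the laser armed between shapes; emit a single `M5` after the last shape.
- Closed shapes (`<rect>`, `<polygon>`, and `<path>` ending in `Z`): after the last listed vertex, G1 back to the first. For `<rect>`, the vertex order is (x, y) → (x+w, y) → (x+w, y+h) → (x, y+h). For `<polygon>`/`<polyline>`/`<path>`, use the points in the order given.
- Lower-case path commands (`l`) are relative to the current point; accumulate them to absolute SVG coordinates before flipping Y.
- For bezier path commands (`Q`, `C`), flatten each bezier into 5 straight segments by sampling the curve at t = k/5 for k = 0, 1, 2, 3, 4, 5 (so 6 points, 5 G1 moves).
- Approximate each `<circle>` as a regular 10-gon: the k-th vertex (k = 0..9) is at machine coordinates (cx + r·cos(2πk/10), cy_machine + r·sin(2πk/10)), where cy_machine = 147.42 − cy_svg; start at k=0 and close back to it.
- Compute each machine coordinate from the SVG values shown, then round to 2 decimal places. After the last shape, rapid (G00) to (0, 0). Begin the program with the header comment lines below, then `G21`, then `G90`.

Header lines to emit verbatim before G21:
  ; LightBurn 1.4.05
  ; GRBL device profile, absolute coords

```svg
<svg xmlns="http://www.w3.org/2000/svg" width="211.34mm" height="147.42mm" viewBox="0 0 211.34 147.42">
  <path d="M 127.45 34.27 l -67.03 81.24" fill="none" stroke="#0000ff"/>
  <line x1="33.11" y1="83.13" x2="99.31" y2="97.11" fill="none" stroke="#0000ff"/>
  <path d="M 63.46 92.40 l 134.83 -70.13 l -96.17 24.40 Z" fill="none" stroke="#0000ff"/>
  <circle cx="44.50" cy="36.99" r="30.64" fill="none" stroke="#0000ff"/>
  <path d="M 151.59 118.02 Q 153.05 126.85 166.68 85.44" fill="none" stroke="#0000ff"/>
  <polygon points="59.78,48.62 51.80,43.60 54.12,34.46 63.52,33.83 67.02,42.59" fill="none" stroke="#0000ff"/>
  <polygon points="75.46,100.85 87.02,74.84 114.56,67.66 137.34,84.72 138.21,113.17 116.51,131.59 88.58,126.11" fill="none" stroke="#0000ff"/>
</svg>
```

; LightBurn 1.4.05
; GRBL device profile, absolute coords
G21
G90
G00 X127.45 Y113.15
M3 S375
G01 X60.42 Y31.91 F2732
G00 X33.11 Y64.29
M3 S375
G01 X99.31 Y50.31 F2732
G00 X63.46 Y55.02
M3 S375
G01 X198.29 Y125.15 F2732
G01 X102.12 Y100.75 F2732
G01 X63.46 Y55.02 F2732
G00 X75.14 Y110.43
M3 S375
G01 X69.29 Y128.44 F2732
G01 X53.97 Y139.57 F2732
G01 X35.03 Y139.57 F2732
G01 X19.71 Y128.44 F2732
G01 X13.86 Y110.43 F2732
G01 X19.71 Y92.42 F2732
G01 X35.03 Y81.29 F2732
G01 X53.97 Y81.29 F2732
G01 X69.29 Y92.42 F2732
G01 X75.14 Y110.43 F2732
G00 X151.59 Y29.40
M3 S375
G01 X152.66 Y27.88 F2732
G01 X154.71 Y30.37 F2732
G01 X157.72 Y36.89 F2732
G01 X161.71 Y47.43 F2732
G01 X166.68 Y61.98 F2732
G00 X59.78 Y98.80
M3 S375
G01 X51.80 Y103.82 F2732
G01 X54.12 Y112.96 F2732
G01 X63.52 Y113.59 F2732
G01 X67.02 Y104.83 F2732
G01 X59.78 Y98.80 F2732
G00 X75.46 Y46.57
M3 S375
G01 X87.02 Y72.58 F2732
G01 X114.56 Y79.76 F2732
G01 X137.34 Y62.70 F2732
G01 X138.21 Y34.25 F2732
G01 X116.51 Y15.83 F2732
G01 X88.58 Y21.31 F2732
G01 X75.46 Y46.57 F2732
M5
G00 X0.00 Y0.00

viewBox `0 0 211.34 147.42` with mm width/height → 1 unit = 1 mm. Flip: y_m = 147.42 − y_svg.

**Shape 1** — `<path>` line segment, stroke `#0000ff` → score (S375, F2732). Machine vertices: (127.45,113.15) → (60.42,31.91). Open path.

**Shape 2** — `<line>` line segment, stroke `#0000ff` → score (S375, F2732). Machine vertices: (33.11,64.29) → (99.31,50.31). Open path.

**Shape 3** — `<path>` closed polygon, stroke `#0000ff` → score (S375, F2732). Machine vertices: (63.46,55.02) → (198.29,125.15) → (102.12,100.75) → (63.46,55.02). Closed: final G1 returns to the first vertex.

**Shape 4** — `<circle>` circle, stroke `#0000ff` → score (S375, F2732). Machine vertices: (75.14,110.43) → (69.29,128.44) → (53.97,139.57) → (35.03,139.57) → (19.71,128.44) → (13.86,110.43) → (19.71,92.42) → (35.03,81.29) → (53.97,81.29) → (69.29,92.42) → (75.14,110.43). Closed: final G1 returns to the first vertex.

**Shape 5** — `<path>` quadratic bezier, stroke `#0000ff` → score (S375, F2732). Control points (SVG): P0=(151.59,118.02), P1=(153.05,126.85), P2=(166.68,85.44); sampled at t=k/5. Machine vertices: (151.59,29.40) → (152.66,27.88) → (154.71,30.37) → (157.72,36.89) → (161.71,47.43) → (166.68,61.98). Open path.

**Shape 6** — `<polygon>` regular polygon, stroke `#0000ff` → score (S375, F2732). Machine vertices: (59.78,98.80) → (51.80,103.82) → (54.12,112.96) → (63.52,113.59) → (67.02,104.83) → (59.78,98.80). Closed: final G1 returns to the first vertex.

**Shape 7** — `<polygon>` regular polygon, stroke `#0000ff` → score (S375, F2732). Machine vertices: (75.46,46.57) → (87.02,72.58) → (114.56,79.76) → (137.34,62.70) → (138.21,34.25) → (116.51,15.83) → (88.58,21.31) → (75.46,46.57). Closed: final G1 returns to the first vertex.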